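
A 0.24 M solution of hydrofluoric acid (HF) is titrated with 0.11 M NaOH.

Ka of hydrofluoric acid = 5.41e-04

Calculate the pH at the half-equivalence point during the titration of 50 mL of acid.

At half-equivalence [HA] = [A⁻], so Henderson-Hasselbalch gives pH = pKa = -log(5.41e-04) = 3.27.

pH = pKa = 3.27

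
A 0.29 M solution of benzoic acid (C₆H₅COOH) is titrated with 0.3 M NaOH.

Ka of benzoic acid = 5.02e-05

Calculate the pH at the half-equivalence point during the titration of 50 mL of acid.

At half-equivalence [HA] = [A⁻], so Henderson-Hasselbalch gives pH = pKa = -log(5.02e-05) = 4.30.

pH = pKa = 4.30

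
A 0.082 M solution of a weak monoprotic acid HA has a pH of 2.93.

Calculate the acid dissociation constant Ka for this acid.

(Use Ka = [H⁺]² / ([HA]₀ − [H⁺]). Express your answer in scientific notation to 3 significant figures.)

[H⁺] = 10^(−pH) = 10^(−2.93) = 1.175e-03 M. For HA ⇌ H⁺ + A⁻, Ka = [H⁺][A⁻]/[HA] = [H⁺]² / ([HA]₀ − [H⁺]) = (1.175e-03)² / (0.082 − 1.175e-03) = 1.71e-05.

K_a = 1.71e-05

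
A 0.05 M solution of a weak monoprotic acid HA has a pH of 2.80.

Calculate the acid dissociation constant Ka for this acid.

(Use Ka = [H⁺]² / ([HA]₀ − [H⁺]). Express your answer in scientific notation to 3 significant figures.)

[H⁺] = 10^(−pH) = 10^(−2.80) = 1.585e-03 M. For HA ⇌ H⁺ + A⁻, Ka = [H⁺][A⁻]/[HA] = [H⁺]² / ([HA]₀ − [H⁺]) = (1.585e-03)² / (0.05 − 1.585e-03) = 5.19e-05.

K_a = 5.19e-05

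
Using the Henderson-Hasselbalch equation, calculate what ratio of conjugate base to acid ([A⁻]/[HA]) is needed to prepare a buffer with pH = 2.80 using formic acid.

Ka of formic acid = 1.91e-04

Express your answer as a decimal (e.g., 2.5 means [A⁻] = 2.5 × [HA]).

pKa = -log(1.91e-04) = 3.7190. pH = pKa + log([A⁻]/[HA]), so log([A⁻]/[HA]) = pH − pKa = 2.80 − 3.7190 = -0.9190. [A⁻]/[HA] = 10^(-0.9190) = 0.121

[A⁻]/[HA] = 0.121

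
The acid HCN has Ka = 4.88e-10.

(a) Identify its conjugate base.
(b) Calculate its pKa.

(a) The conjugate base is formed by removing one H⁺ from HCN, giving CN⁻. (b) pKa = -log(Ka) = -log(4.88e-10) = 9.31.

Conjugate base: CN⁻; pK_a = 9.31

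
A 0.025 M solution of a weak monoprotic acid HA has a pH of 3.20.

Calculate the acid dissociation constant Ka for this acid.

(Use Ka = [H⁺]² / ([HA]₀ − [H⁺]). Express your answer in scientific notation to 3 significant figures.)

[H⁺] = 10^(−pH) = 10^(−3.20) = 6.310e-04 M. For HA ⇌ H⁺ + A⁻, Ka = [H⁺][A⁻]/[HA] = [H⁺]² / ([HA]₀ − [H⁺]) = (6.310e-04)² / (0.025 − 6.310e-04) = 1.63e-05.

K_a = 1.63e-05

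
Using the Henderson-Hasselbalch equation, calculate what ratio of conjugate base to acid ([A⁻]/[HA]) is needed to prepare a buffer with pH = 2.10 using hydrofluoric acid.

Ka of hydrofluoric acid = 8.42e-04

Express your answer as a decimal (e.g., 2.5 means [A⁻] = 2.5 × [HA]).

pKa = -log(8.42e-04) = 3.0747. pH = pKa + log([A⁻]/[HA]), so log([A⁻]/[HA]) = pH − pKa = 2.10 − 3.0747 = -0.9747. [A⁻]/[HA] = 10^(-0.9747) = 0.106

[A⁻]/[HA] = 0.106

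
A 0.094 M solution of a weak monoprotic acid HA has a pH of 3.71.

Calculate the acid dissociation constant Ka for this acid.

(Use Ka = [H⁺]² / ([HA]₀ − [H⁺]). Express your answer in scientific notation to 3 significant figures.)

[H⁺] = 10^(−pH) = 10^(−3.71) = 1.950e-04 M. For HA ⇌ H⁺ + A⁻, Ka = [H⁺][A⁻]/[HA] = [H⁺]² / ([HA]₀ − [H⁺]) = (1.950e-04)² / (0.094 − 1.950e-04) = 4.05e-07.

K_a = 4.05e-07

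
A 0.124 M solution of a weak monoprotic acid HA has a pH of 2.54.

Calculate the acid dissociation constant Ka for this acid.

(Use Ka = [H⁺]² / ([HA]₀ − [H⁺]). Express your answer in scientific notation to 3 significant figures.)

[H⁺] = 10^(−pH) = 10^(−2.54) = 2.884e-03 M. For HA ⇌ H⁺ + A⁻, Ka = [H⁺][A⁻]/[HA] = [H⁺]² / ([HA]₀ − [H⁺]) = (2.884e-03)² / (0.124 − 2.884e-03) = 6.87e-05.

K_a = 6.87e-05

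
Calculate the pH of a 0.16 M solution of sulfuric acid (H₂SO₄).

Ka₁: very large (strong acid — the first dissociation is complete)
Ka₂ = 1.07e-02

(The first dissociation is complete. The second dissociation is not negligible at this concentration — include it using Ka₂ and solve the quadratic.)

First dissociation is complete: [H⁺]₀ = [HSO₄⁻]₀ = C = 0.16 M. Second dissociation HSO₄⁻ ⇌ H⁺ + SO₄²⁻: let x = [SO₄²⁻]. Ka₂ = (C + x)·x / (C − x) = 1.07e-02 → x² + (C + Ka₂)·x − Ka₂·C = 0 → x² + 0.17070·x − 1.712e-03 = 0. x = (−0.17070 + √(0.17070² + 4 × 1.712e-03)) / 2 = 9.5005e-03 M. [H⁺] = C + x = 0.16 + 9.5005e-03 = 1.6950e-01 M. pH = -log(1.6950e-01) = 0.77.

pH = 0.77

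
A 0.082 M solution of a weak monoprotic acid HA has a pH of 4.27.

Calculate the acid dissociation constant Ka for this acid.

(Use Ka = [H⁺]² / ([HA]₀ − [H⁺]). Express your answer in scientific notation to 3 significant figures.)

[H⁺] = 10^(−pH) = 10^(−4.27) = 5.370e-05 M. For HA ⇌ H⁺ + A⁻, Ka = [H⁺][A⁻]/[HA] = [H⁺]² / ([HA]₀ − [H⁺]) = (5.370e-05)² / (0.082 − 5.370e-05) = 3.52e-08.

K_a = 3.52e-08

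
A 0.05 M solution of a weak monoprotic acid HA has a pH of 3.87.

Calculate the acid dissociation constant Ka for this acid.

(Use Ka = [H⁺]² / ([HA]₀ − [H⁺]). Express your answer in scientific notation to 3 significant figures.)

[H⁺] = 10^(−pH) = 10^(−3.87) = 1.349e-04 M. For HA ⇌ H⁺ + A⁻, Ka = [H⁺][A⁻]/[HA] = [H⁺]² / ([HA]₀ − [H⁺]) = (1.349e-04)² / (0.05 − 1.349e-04) = 3.65e-07.

K_a = 3.65e-07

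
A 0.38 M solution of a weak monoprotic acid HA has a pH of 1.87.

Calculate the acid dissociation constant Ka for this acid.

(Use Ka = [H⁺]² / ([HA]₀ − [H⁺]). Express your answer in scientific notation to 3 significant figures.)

[H⁺] = 10^(−pH) = 10^(−1.87) = 1.349e-02 M. For HA ⇌ H⁺ + A⁻, Ka = [H⁺][A⁻]/[HA] = [H⁺]² / ([HA]₀ − [H⁺]) = (1.349e-02)² / (0.38 − 1.349e-02) = 4.96e-04.

K_a = 4.96e-04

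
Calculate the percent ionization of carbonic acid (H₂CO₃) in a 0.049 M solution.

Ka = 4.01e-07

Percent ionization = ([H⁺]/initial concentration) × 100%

Using Ka equilibrium: x² + Ka×x - Ka×C = 0. Solving: [H⁺] = 1.3997e-04. Percent = (1.3997e-04/0.049) × 100

Percent ionization = 0.286%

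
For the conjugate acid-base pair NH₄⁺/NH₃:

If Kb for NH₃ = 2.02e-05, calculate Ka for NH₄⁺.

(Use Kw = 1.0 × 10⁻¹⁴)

For a conjugate pair Ka × Kb = Kw, so Ka = Kw/Kb = 1.0 × 10⁻¹⁴ / 2.02e-05 = 4.95e-10.

K_a = 4.95e-10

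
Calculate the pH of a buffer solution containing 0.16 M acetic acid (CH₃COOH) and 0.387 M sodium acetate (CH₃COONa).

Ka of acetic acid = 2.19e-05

pKa = -log(2.19e-05) = 4.66. pH = pKa + log([A⁻]/[HA]) = 4.66 + log(0.387/0.16)

pH = 5.04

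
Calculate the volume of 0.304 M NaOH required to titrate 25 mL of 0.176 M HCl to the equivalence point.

At equivalence: moles acid = moles base. moles HCl = 0.176 × 25/1000 = 0.0044 mol. V_base = moles / 0.304 × 1000 = 14.5 mL.

V_{base} = 14.5 mL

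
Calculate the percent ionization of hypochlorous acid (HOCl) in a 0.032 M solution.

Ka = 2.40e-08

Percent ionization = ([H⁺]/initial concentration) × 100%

Using Ka equilibrium: x² + Ka×x - Ka×C = 0. Solving: [H⁺] = 2.7701e-05. Percent = (2.7701e-05/0.032) × 100

Percent ionization = 0.0866%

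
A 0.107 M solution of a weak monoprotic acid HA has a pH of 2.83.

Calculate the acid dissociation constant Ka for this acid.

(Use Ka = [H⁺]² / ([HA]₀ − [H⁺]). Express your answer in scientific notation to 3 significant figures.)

[H⁺] = 10^(−pH) = 10^(−2.83) = 1.479e-03 M. For HA ⇌ H⁺ + A⁻, Ka = [H⁺][A⁻]/[HA] = [H⁺]² / ([HA]₀ − [H⁺]) = (1.479e-03)² / (0.107 − 1.479e-03) = 2.07e-05.

K_a = 2.07e-05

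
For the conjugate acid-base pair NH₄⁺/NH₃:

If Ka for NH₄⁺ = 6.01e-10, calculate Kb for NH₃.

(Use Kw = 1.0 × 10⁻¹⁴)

For a conjugate pair Ka × Kb = Kw, so Kb = Kw/Ka = 1.0 × 10⁻¹⁴ / 6.01e-10 = 1.66e-05.

K_b = 1.66e-05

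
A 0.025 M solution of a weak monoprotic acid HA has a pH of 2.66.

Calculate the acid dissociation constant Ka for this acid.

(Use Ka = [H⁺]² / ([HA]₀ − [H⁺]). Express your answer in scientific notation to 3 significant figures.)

[H⁺] = 10^(−pH) = 10^(−2.66) = 2.188e-03 M. For HA ⇌ H⁺ + A⁻, Ka = [H⁺][A⁻]/[HA] = [H⁺]² / ([HA]₀ − [H⁺]) = (2.188e-03)² / (0.025 − 2.188e-03) = 2.10e-04.

K_a = 2.10e-04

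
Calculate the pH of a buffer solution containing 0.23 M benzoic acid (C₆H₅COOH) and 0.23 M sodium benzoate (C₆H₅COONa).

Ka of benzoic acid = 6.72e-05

pKa = -log(6.72e-05) = 4.17. pH = pKa + log([A⁻]/[HA]) = 4.17 + log(0.23/0.23)

pH = 4.17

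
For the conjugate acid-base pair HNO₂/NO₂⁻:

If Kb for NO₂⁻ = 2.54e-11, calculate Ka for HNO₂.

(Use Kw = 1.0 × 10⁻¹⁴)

For a conjugate pair Ka × Kb = Kw, so Ka = Kw/Kb = 1.0 × 10⁻¹⁴ / 2.54e-11 = 3.94e-04.

K_a = 3.94e-04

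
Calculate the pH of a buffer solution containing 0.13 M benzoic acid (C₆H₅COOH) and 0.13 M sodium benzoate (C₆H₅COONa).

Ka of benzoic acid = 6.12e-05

pKa = -log(6.12e-05) = 4.21. pH = pKa + log([A⁻]/[HA]) = 4.21 + log(0.13/0.13)

pH = 4.21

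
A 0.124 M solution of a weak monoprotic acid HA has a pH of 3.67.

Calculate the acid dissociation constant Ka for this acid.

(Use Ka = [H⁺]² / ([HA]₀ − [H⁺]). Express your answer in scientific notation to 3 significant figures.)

[H⁺] = 10^(−pH) = 10^(−3.67) = 2.138e-04 M. For HA ⇌ H⁺ + A⁻, Ka = [H⁺][A⁻]/[HA] = [H⁺]² / ([HA]₀ − [H⁺]) = (2.138e-04)² / (0.124 − 2.138e-04) = 3.69e-07.

K_a = 3.69e-07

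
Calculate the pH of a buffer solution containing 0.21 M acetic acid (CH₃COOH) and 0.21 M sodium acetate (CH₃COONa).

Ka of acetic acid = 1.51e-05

pKa = -log(1.51e-05) = 4.82. pH = pKa + log([A⁻]/[HA]) = 4.82 + log(0.21/0.21)

pH = 4.82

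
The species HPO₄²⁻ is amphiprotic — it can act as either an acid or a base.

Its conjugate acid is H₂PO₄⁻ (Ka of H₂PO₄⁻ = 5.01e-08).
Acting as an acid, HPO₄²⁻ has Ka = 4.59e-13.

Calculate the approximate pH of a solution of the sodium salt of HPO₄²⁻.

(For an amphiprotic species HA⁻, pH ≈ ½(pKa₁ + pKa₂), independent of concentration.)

pKa₁ = -log(5.01e-08) = 7.30; pKa₂ = -log(4.59e-13) = 12.34. For an amphiprotic species, pH ≈ ½(pKa₁ + pKa₂) = ½(7.30 + 12.34) = 9.82.

pH = 9.82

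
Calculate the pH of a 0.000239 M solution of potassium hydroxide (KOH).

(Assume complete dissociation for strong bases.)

[OH⁻] = 0.000239 M for strong base. pOH = -log[OH⁻] = 3.62, pH = 14 - pOH

pH = 10.38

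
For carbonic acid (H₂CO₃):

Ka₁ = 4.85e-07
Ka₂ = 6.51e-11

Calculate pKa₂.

pKa₂ = -log(Ka₂) = -log(6.51e-11) = 10.19.

pK_{a2} = 10.19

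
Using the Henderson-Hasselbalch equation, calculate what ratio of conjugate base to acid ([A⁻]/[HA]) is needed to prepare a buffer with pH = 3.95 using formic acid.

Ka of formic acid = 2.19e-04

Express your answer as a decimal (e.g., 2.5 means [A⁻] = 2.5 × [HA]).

pKa = -log(2.19e-04) = 3.6596. pH = pKa + log([A⁻]/[HA]), so log([A⁻]/[HA]) = pH − pKa = 3.95 − 3.6596 = 0.2904. [A⁻]/[HA] = 10^(0.2904) = 1.95

[A⁻]/[HA] = 1.95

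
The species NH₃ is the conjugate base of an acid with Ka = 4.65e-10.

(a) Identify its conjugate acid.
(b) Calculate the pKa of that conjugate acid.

(a) The conjugate acid is formed by adding one H⁺ to NH₃, giving NH₄⁺. (b) pKa = -log(Ka) = -log(4.65e-10) = 9.33.

Conjugate acid: NH₄⁺; pK_a = 9.33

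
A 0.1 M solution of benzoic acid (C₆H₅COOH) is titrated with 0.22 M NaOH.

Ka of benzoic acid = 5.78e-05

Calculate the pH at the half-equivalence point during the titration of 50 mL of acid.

At half-equivalence [HA] = [A⁻], so Henderson-Hasselbalch gives pH = pKa = -log(5.78e-05) = 4.24.

pH = pKa = 4.24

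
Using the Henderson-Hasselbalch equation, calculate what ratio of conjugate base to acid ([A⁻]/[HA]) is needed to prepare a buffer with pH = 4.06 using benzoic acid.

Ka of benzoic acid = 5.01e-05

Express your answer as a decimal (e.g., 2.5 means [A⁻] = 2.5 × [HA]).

pKa = -log(5.01e-05) = 4.3002. pH = pKa + log([A⁻]/[HA]), so log([A⁻]/[HA]) = pH − pKa = 4.06 − 4.3002 = -0.2402. [A⁻]/[HA] = 10^(-0.2402) = 0.575

[A⁻]/[HA] = 0.575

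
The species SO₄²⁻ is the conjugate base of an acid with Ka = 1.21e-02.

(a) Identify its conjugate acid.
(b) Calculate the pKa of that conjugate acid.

(a) The conjugate acid is formed by adding one H⁺ to SO₄²⁻, giving HSO₄⁻. (b) pKa = -log(Ka) = -log(1.21e-02) = 1.92.

Conjugate acid: HSO₄⁻; pK_a = 1.92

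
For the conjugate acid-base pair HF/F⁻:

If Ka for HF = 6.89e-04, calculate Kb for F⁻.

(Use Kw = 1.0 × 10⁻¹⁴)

For a conjugate pair Ka × Kb = Kw, so Kb = Kw/Ka = 1.0 × 10⁻¹⁴ / 6.89e-04 = 1.45e-11.

K_b = 1.45e-11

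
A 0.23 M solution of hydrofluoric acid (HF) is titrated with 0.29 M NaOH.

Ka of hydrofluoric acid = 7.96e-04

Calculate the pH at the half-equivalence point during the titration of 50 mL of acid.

At half-equivalence [HA] = [A⁻], so Henderson-Hasselbalch gives pH = pKa = -log(7.96e-04) = 3.10.

pH = pKa = 3.10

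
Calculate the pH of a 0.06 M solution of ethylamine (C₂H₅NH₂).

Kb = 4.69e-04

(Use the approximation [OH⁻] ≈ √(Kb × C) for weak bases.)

[OH⁻] = √(Kb × C) = √(4.69e-04 × 0.06) = 5.3047e-03. pOH = 2.28, pH = 14 - pOH

pH = 11.72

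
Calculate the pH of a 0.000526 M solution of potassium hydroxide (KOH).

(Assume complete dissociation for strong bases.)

[OH⁻] = 0.000526 M for strong base. pOH = -log[OH⁻] = 3.28, pH = 14 - pOH

pH = 10.72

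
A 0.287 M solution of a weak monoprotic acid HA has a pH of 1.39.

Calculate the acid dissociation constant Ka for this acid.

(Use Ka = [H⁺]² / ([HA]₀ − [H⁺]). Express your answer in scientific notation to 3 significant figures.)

[H⁺] = 10^(−pH) = 10^(−1.39) = 4.074e-02 M. For HA ⇌ H⁺ + A⁻, Ka = [H⁺][A⁻]/[HA] = [H⁺]² / ([HA]₀ − [H⁺]) = (4.074e-02)² / (0.287 − 4.074e-02) = 6.74e-03.

K_a = 6.74e-03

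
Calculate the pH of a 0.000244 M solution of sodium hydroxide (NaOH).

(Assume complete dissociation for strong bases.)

[OH⁻] = 0.000244 M for strong base. pOH = -log[OH⁻] = 3.61, pH = 14 - pOH

pH = 10.39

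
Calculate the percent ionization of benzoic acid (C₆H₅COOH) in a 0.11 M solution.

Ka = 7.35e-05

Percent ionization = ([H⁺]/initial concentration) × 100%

Using Ka equilibrium: x² + Ka×x - Ka×C = 0. Solving: [H⁺] = 2.8069e-03. Percent = (2.8069e-03/0.11) × 100

Percent ionization = 2.55%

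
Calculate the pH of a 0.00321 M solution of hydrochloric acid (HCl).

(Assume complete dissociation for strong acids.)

[H⁺] = 0.00321 M for strong acid. pH = -log[H⁺] = -log(0.00321)

pH = 2.49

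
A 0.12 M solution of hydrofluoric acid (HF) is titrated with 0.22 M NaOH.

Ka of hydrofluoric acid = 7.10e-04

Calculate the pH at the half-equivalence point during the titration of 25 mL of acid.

At half-equivalence [HA] = [A⁻], so Henderson-Hasselbalch gives pH = pKa = -log(7.10e-04) = 3.15.

pH = pKa = 3.15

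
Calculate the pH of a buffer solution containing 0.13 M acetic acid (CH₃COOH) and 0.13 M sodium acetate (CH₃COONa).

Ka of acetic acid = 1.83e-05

pKa = -log(1.83e-05) = 4.74. pH = pKa + log([A⁻]/[HA]) = 4.74 + log(0.13/0.13)

pH = 4.74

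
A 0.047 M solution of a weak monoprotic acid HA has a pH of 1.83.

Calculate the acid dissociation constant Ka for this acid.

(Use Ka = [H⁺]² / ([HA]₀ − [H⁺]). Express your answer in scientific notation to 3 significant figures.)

[H⁺] = 10^(−pH) = 10^(−1.83) = 1.479e-02 M. For HA ⇌ H⁺ + A⁻, Ka = [H⁺][A⁻]/[HA] = [H⁺]² / ([HA]₀ − [H⁺]) = (1.479e-02)² / (0.047 − 1.479e-02) = 6.79e-03.

K_a = 6.79e-03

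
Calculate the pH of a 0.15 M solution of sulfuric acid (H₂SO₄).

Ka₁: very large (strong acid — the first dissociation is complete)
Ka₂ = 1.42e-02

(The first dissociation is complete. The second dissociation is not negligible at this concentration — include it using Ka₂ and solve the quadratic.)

First dissociation is complete: [H⁺]₀ = [HSO₄⁻]₀ = C = 0.15 M. Second dissociation HSO₄⁻ ⇌ H⁺ + SO₄²⁻: let x = [SO₄²⁻]. Ka₂ = (C + x)·x / (C − x) = 1.42e-02 → x² + (C + Ka₂)·x − Ka₂·C = 0 → x² + 0.16420·x − 2.130e-03 = 0. x = (−0.16420 + √(0.16420² + 4 × 2.130e-03)) / 2 = 1.2083e-02 M. [H⁺] = C + x = 0.15 + 1.2083e-02 = 1.6208e-01 M. pH = -log(1.6208e-01) = 0.79.

pH = 0.79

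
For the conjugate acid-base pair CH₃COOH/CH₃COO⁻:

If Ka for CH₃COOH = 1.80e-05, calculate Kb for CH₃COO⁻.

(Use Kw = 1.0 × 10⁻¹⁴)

For a conjugate pair Ka × Kb = Kw, so Kb = Kw/Ka = 1.0 × 10⁻¹⁴ / 1.80e-05 = 5.56e-10.

K_b = 5.56e-10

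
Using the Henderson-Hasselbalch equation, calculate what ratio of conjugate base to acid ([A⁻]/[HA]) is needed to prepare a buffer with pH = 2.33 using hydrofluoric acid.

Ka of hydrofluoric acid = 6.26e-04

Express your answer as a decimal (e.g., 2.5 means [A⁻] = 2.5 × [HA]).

pKa = -log(6.26e-04) = 3.2034. pH = pKa + log([A⁻]/[HA]), so log([A⁻]/[HA]) = pH − pKa = 2.33 − 3.2034 = -0.8734. [A⁻]/[HA] = 10^(-0.8734) = 0.134

[A⁻]/[HA] = 0.134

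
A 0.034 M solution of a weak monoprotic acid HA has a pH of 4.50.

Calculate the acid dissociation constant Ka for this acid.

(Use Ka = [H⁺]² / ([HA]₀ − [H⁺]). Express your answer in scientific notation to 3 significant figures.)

[H⁺] = 10^(−pH) = 10^(−4.50) = 3.162e-05 M. For HA ⇌ H⁺ + A⁻, Ka = [H⁺][A⁻]/[HA] = [H⁺]² / ([HA]₀ − [H⁺]) = (3.162e-05)² / (0.034 − 3.162e-05) = 2.94e-08.

K_a = 2.94e-08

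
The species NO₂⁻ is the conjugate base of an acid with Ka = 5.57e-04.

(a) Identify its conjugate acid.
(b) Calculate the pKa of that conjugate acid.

(a) The conjugate acid is formed by adding one H⁺ to NO₂⁻, giving HNO₂. (b) pKa = -log(Ka) = -log(5.57e-04) = 3.25.

Conjugate acid: HNO₂; pK_a = 3.25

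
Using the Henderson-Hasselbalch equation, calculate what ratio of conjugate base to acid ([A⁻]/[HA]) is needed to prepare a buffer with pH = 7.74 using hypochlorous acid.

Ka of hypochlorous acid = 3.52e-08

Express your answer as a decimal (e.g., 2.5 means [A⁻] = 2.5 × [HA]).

pKa = -log(3.52e-08) = 7.4535. pH = pKa + log([A⁻]/[HA]), so log([A⁻]/[HA]) = pH − pKa = 7.74 − 7.4535 = 0.2865. [A⁻]/[HA] = 10^(0.2865) = 1.93

[A⁻]/[HA] = 1.93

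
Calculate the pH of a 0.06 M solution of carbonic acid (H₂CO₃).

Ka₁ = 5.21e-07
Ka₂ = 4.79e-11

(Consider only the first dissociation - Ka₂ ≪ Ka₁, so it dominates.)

First dissociation dominates. From Ka₁ = [H⁺][HA⁻]/[H₂A], x² + Ka₁·x − Ka₁·C = 0 with C = 0.06 M and Ka₁ = 5.21e-07. Solving: [H⁺] = (−Ka₁ + √(Ka₁² + 4·Ka₁·C)) / 2 = 1.7654e-04 M. pH = -log(1.7654e-04) = 3.75.

pH = 3.75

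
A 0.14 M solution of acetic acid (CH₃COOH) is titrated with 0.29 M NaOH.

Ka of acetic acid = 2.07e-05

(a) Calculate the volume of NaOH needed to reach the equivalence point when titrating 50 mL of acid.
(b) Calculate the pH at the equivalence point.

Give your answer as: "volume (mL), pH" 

moles acid = 0.14 × 50/1000 = 0.007 mol; V_base = moles/0.29 × 1000 = 24.1 mL. At equivalence only the conjugate base is present: [A⁻] = 0.007/0.074 = 9.4419e-02 M. Kb = Kw/Ka = 4.83e-10; [OH⁻] = √(Kb × [A⁻]) = 6.7537e-06; pOH = 5.17; pH = 14 - pOH = 8.83.

V = 24.1 mL, pH = 8.83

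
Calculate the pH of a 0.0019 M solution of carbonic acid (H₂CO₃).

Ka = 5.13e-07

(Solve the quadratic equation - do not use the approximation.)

x² + Ka×x - Ka×C = 0. Using quadratic formula: [H⁺] = 3.0965e-05

pH = 4.51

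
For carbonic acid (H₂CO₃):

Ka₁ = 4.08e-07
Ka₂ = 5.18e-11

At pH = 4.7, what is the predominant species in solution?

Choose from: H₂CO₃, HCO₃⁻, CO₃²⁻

pKa₁ = 6.39, pKa₂ = 10.29. For a polyprotic acid the predominant species crosses at each pKa: below pKa_n the protonated form dominates, above it the deprotonated form does. At pH = 4.7, the predominant species is H₂CO₃.

H₂CO₃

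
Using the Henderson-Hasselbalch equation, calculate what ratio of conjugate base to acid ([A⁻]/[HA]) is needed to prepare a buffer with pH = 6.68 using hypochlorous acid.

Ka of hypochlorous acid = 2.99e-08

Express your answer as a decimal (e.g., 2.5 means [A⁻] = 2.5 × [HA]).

pKa = -log(2.99e-08) = 7.5243. pH = pKa + log([A⁻]/[HA]), so log([A⁻]/[HA]) = pH − pKa = 6.68 − 7.5243 = -0.8443. [A⁻]/[HA] = 10^(-0.8443) = 0.143

[A⁻]/[HA] = 0.143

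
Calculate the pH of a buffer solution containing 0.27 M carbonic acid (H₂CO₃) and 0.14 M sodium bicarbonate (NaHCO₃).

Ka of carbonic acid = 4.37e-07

pKa = -log(4.37e-07) = 6.36. pH = pKa + log([A⁻]/[HA]) = 6.36 + log(0.14/0.27)

pH = 6.07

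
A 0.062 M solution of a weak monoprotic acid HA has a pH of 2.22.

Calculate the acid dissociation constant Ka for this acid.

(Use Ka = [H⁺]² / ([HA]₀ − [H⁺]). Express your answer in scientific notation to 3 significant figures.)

[H⁺] = 10^(−pH) = 10^(−2.22) = 6.026e-03 M. For HA ⇌ H⁺ + A⁻, Ka = [H⁺][A⁻]/[HA] = [H⁺]² / ([HA]₀ − [H⁺]) = (6.026e-03)² / (0.062 − 6.026e-03) = 6.49e-04.

K_a = 6.49e-04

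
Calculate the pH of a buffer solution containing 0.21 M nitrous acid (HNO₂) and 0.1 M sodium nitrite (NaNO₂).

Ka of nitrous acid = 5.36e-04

pKa = -log(5.36e-04) = 3.27. pH = pKa + log([A⁻]/[HA]) = 3.27 + log(0.1/0.21)

pH = 2.95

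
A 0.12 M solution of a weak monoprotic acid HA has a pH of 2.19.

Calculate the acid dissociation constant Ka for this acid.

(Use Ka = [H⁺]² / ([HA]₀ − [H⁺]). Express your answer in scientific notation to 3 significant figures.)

[H⁺] = 10^(−pH) = 10^(−2.19) = 6.457e-03 M. For HA ⇌ H⁺ + A⁻, Ka = [H⁺][A⁻]/[HA] = [H⁺]² / ([HA]₀ − [H⁺]) = (6.457e-03)² / (0.12 − 6.457e-03) = 3.67e-04.

K_a = 3.67e-04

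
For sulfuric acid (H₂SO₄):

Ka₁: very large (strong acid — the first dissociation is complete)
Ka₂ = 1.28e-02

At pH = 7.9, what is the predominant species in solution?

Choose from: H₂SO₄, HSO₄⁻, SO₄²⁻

The first dissociation is complete, so H₂SO₄ itself is never the predominant species in water; pKa₂ = -log(1.28e-02) = 1.89. For a polyprotic acid the predominant species crosses at each pKa: below pKa_n the protonated form dominates, above it the deprotonated form does. At pH = 7.9, the predominant species is SO₄²⁻.

SO₄²⁻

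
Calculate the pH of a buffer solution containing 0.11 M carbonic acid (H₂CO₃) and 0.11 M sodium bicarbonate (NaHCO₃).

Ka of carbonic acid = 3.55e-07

pKa = -log(3.55e-07) = 6.45. pH = pKa + log([A⁻]/[HA]) = 6.45 + log(0.11/0.11)

pH = 6.45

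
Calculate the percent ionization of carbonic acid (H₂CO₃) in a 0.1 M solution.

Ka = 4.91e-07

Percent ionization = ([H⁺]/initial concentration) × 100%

Using Ka equilibrium: x² + Ka×x - Ka×C = 0. Solving: [H⁺] = 2.2134e-04. Percent = (2.2134e-04/0.1) × 100

Percent ionization = 0.221%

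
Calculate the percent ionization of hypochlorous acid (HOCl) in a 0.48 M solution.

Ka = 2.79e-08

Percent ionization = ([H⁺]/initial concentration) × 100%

Using Ka equilibrium: x² + Ka×x - Ka×C = 0. Solving: [H⁺] = 1.1571e-04. Percent = (1.1571e-04/0.48) × 100

Percent ionization = 0.0241%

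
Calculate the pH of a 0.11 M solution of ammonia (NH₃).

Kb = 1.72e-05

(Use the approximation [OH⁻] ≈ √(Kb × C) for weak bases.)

[OH⁻] = √(Kb × C) = √(1.72e-05 × 0.11) = 1.3755e-03. pOH = 2.86, pH = 14 - pOH

pH = 11.14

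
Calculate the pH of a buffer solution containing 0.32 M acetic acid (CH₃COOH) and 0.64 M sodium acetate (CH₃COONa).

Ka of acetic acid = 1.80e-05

pKa = -log(1.80e-05) = 4.74. pH = pKa + log([A⁻]/[HA]) = 4.74 + log(0.64/0.32)

pH = 5.05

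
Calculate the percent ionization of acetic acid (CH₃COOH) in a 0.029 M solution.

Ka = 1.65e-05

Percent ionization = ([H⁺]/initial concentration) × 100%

Using Ka equilibrium: x² + Ka×x - Ka×C = 0. Solving: [H⁺] = 6.8354e-04. Percent = (6.8354e-04/0.029) × 100

Percent ionization = 2.36%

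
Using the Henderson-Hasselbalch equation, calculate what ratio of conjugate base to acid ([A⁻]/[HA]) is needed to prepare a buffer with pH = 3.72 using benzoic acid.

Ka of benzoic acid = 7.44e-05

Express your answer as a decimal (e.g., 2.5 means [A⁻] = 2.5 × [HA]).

pKa = -log(7.44e-05) = 4.1284. pH = pKa + log([A⁻]/[HA]), so log([A⁻]/[HA]) = pH − pKa = 3.72 − 4.1284 = -0.4084. [A⁻]/[HA] = 10^(-0.4084) = 0.390

[A⁻]/[HA] = 0.390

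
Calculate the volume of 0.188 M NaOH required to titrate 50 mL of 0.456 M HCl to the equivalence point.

At equivalence: moles acid = moles base. moles HCl = 0.456 × 50/1000 = 0.0228 mol. V_base = moles / 0.188 × 1000 = 121.3 mL.

V_{base} = 121.3 mL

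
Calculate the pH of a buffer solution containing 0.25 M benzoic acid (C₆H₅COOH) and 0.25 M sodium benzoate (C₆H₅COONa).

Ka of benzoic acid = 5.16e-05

pKa = -log(5.16e-05) = 4.29. pH = pKa + log([A⁻]/[HA]) = 4.29 + log(0.25/0.25)

pH = 4.29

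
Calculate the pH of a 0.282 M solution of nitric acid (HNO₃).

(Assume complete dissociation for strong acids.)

[H⁺] = 0.282 M for strong acid. pH = -log[H⁺] = -log(0.282)

pH = 0.55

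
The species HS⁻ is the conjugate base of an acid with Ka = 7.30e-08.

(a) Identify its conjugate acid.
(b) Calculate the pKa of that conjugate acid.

(a) The conjugate acid is formed by adding one H⁺ to HS⁻, giving H₂S. (b) pKa = -log(Ka) = -log(7.30e-08) = 7.14.

Conjugate acid: H₂S; pK_a = 7.14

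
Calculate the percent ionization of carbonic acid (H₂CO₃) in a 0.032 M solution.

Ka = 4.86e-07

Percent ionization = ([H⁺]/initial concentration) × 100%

Using Ka equilibrium: x² + Ka×x - Ka×C = 0. Solving: [H⁺] = 1.2446e-04. Percent = (1.2446e-04/0.032) × 100

Percent ionization = 0.389%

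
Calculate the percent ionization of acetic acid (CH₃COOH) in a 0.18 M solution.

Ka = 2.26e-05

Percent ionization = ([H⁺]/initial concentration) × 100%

Using Ka equilibrium: x² + Ka×x - Ka×C = 0. Solving: [H⁺] = 2.0057e-03. Percent = (2.0057e-03/0.18) × 100

Percent ionization = 1.11%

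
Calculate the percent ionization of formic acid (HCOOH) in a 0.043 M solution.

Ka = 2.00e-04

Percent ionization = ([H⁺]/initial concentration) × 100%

Using Ka equilibrium: x² + Ka×x - Ka×C = 0. Solving: [H⁺] = 2.8343e-03. Percent = (2.8343e-03/0.043) × 100

Percent ionization = 6.59%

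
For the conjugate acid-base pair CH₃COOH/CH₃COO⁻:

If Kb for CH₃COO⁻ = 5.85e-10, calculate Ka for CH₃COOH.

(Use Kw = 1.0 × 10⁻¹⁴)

For a conjugate pair Ka × Kb = Kw, so Ka = Kw/Kb = 1.0 × 10⁻¹⁴ / 5.85e-10 = 1.71e-05.

K_a = 1.71e-05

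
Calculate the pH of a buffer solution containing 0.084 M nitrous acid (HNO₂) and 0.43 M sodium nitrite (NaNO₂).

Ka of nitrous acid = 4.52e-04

pKa = -log(4.52e-04) = 3.34. pH = pKa + log([A⁻]/[HA]) = 3.34 + log(0.43/0.084)

pH = 4.05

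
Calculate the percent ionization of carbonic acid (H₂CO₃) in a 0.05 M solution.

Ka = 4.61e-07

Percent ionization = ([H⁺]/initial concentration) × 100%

Using Ka equilibrium: x² + Ka×x - Ka×C = 0. Solving: [H⁺] = 1.5159e-04. Percent = (1.5159e-04/0.05) × 100

Percent ionization = 0.303%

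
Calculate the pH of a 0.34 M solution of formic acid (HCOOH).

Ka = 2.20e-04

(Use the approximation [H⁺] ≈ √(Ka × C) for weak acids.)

[H⁺] = √(Ka × C) = √(2.20e-04 × 0.34) = 8.6487e-03. pH = -log(8.6487e-03)

pH = 2.06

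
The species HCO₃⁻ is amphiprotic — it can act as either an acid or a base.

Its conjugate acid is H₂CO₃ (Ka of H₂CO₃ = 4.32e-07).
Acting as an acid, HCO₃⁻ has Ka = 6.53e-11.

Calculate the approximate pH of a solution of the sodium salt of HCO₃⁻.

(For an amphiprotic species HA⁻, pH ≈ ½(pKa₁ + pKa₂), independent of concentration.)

pKa₁ = -log(4.32e-07) = 6.36; pKa₂ = -log(6.53e-11) = 10.19. For an amphiprotic species, pH ≈ ½(pKa₁ + pKa₂) = ½(6.36 + 10.19) = 8.27.

pH = 8.27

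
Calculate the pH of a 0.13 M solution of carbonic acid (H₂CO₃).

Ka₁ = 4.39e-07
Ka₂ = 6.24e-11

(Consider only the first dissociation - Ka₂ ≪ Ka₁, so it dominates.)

First dissociation dominates. From Ka₁ = [H⁺][HA⁻]/[H₂A], x² + Ka₁·x − Ka₁·C = 0 with C = 0.13 M and Ka₁ = 4.39e-07. Solving: [H⁺] = (−Ka₁ + √(Ka₁² + 4·Ka₁·C)) / 2 = 2.3867e-04 M. pH = -log(2.3867e-04) = 3.62.

pH = 3.62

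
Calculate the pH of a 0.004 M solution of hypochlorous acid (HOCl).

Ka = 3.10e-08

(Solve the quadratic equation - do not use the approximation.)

x² + Ka×x - Ka×C = 0. Using quadratic formula: [H⁺] = 1.1120e-05

pH = 4.95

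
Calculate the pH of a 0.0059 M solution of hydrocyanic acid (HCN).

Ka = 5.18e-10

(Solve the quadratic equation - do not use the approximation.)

x² + Ka×x - Ka×C = 0. Using quadratic formula: [H⁺] = 1.7479e-06

pH = 5.76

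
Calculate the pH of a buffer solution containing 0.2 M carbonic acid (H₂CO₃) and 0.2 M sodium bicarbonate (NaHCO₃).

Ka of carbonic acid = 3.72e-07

pKa = -log(3.72e-07) = 6.43. pH = pKa + log([A⁻]/[HA]) = 6.43 + log(0.2/0.2)

pH = 6.43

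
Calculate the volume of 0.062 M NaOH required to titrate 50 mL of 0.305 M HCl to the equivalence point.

At equivalence: moles acid = moles base. moles HCl = 0.305 × 50/1000 = 0.01525 mol. V_base = moles / 0.062 × 1000 = 246.0 mL.

V_{base} = 246.0 mL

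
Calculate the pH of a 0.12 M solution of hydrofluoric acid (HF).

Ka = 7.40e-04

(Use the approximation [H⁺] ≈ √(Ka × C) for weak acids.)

[H⁺] = √(Ka × C) = √(7.40e-04 × 0.12) = 9.4234e-03. pH = -log(9.4234e-03)

pH = 2.03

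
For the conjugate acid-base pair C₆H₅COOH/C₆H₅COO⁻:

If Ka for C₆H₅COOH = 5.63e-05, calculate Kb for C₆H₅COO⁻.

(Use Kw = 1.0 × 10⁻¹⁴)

For a conjugate pair Ka × Kb = Kw, so Kb = Kw/Ka = 1.0 × 10⁻¹⁴ / 5.63e-05 = 1.78e-10.

K_b = 1.78e-10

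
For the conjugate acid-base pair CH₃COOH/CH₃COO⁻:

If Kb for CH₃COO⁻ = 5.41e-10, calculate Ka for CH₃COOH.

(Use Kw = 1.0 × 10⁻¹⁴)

For a conjugate pair Ka × Kb = Kw, so Ka = Kw/Kb = 1.0 × 10⁻¹⁴ / 5.41e-10 = 1.85e-05.

K_a = 1.85e-05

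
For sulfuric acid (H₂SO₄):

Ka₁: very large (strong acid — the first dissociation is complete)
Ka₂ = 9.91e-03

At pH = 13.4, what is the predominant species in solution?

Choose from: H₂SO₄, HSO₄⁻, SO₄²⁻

The first dissociation is complete, so H₂SO₄ itself is never the predominant species in water; pKa₂ = -log(9.91e-03) = 2.00. For a polyprotic acid the predominant species crosses at each pKa: below pKa_n the protonated form dominates, above it the deprotonated form does. At pH = 13.4, the predominant species is SO₄²⁻.

SO₄²⁻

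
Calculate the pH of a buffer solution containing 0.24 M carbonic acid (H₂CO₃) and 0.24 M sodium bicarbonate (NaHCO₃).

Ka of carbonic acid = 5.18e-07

pKa = -log(5.18e-07) = 6.29. pH = pKa + log([A⁻]/[HA]) = 6.29 + log(0.24/0.24)

pH = 6.29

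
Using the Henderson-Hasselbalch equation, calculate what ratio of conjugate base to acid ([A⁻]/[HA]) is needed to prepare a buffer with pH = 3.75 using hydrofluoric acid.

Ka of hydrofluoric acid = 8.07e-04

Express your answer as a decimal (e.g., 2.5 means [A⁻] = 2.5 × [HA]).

pKa = -log(8.07e-04) = 3.0931. pH = pKa + log([A⁻]/[HA]), so log([A⁻]/[HA]) = pH − pKa = 3.75 − 3.0931 = 0.6569. [A⁻]/[HA] = 10^(0.6569) = 4.54

[A⁻]/[HA] = 4.54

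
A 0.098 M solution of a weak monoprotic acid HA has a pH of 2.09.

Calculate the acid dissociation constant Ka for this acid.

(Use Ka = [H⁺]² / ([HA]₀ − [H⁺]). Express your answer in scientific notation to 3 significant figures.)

[H⁺] = 10^(−pH) = 10^(−2.09) = 8.128e-03 M. For HA ⇌ H⁺ + A⁻, Ka = [H⁺][A⁻]/[HA] = [H⁺]² / ([HA]₀ − [H⁺]) = (8.128e-03)² / (0.098 − 8.128e-03) = 7.35e-04.

K_a = 7.35e-04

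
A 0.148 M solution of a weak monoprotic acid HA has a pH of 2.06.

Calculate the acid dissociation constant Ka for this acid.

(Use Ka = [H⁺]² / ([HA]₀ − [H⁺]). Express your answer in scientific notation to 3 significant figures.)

[H⁺] = 10^(−pH) = 10^(−2.06) = 8.710e-03 M. For HA ⇌ H⁺ + A⁻, Ka = [H⁺][A⁻]/[HA] = [H⁺]² / ([HA]₀ − [H⁺]) = (8.710e-03)² / (0.148 − 8.710e-03) = 5.45e-04.

K_a = 5.45e-04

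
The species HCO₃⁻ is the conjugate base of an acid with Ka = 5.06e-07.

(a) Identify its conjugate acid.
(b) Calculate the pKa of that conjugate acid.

(a) The conjugate acid is formed by adding one H⁺ to HCO₃⁻, giving H₂CO₃. (b) pKa = -log(Ka) = -log(5.06e-07) = 6.30.

Conjugate acid: H₂CO₃; pK_a = 6.30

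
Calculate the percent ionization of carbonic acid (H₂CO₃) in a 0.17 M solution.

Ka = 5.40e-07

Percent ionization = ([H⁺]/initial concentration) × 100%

Using Ka equilibrium: x² + Ka×x - Ka×C = 0. Solving: [H⁺] = 3.0272e-04. Percent = (3.0272e-04/0.17) × 100

Percent ionization = 0.178%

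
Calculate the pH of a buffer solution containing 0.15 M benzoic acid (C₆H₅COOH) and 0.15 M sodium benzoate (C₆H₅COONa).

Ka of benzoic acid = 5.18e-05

pKa = -log(5.18e-05) = 4.29. pH = pKa + log([A⁻]/[HA]) = 4.29 + log(0.15/0.15)

pH = 4.29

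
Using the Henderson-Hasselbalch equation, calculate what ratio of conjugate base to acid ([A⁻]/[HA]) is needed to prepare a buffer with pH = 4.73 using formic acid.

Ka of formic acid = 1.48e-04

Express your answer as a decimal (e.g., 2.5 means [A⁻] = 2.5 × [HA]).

pKa = -log(1.48e-04) = 3.8297. pH = pKa + log([A⁻]/[HA]), so log([A⁻]/[HA]) = pH − pKa = 4.73 − 3.8297 = 0.9003. [A⁻]/[HA] = 10^(0.9003) = 7.95

[A⁻]/[HA] = 7.95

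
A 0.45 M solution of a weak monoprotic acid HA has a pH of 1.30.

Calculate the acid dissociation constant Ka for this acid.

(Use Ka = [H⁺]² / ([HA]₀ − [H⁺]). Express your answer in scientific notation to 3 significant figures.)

[H⁺] = 10^(−pH) = 10^(−1.30) = 5.012e-02 M. For HA ⇌ H⁺ + A⁻, Ka = [H⁺][A⁻]/[HA] = [H⁺]² / ([HA]₀ − [H⁺]) = (5.012e-02)² / (0.45 − 5.012e-02) = 6.28e-03.

K_a = 6.28e-03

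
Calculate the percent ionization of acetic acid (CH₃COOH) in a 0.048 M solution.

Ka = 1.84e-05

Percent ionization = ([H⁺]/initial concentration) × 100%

Using Ka equilibrium: x² + Ka×x - Ka×C = 0. Solving: [H⁺] = 9.3063e-04. Percent = (9.3063e-04/0.048) × 100

Percent ionization = 1.94%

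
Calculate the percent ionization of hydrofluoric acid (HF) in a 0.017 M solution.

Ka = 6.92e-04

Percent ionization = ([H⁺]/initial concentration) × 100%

Using Ka equilibrium: x² + Ka×x - Ka×C = 0. Solving: [H⁺] = 3.1013e-03. Percent = (3.1013e-03/0.017) × 100

Percent ionization = 18.2%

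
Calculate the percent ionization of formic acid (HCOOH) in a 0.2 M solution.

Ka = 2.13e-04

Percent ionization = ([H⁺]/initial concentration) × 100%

Using Ka equilibrium: x² + Ka×x - Ka×C = 0. Solving: [H⁺] = 6.4212e-03. Percent = (6.4212e-03/0.2) × 100

Percent ionization = 3.21%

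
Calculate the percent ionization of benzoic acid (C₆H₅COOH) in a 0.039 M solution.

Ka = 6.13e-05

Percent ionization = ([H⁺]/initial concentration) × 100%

Using Ka equilibrium: x² + Ka×x - Ka×C = 0. Solving: [H⁺] = 1.5158e-03. Percent = (1.5158e-03/0.039) × 100

Percent ionization = 3.89%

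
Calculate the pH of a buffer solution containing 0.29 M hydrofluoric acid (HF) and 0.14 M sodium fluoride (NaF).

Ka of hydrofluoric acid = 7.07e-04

pKa = -log(7.07e-04) = 3.15. pH = pKa + log([A⁻]/[HA]) = 3.15 + log(0.14/0.29)

pH = 2.83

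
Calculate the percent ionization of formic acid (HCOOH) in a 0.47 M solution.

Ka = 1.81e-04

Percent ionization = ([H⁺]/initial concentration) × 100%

Using Ka equilibrium: x² + Ka×x - Ka×C = 0. Solving: [H⁺] = 9.1333e-03. Percent = (9.1333e-03/0.47) × 100

Percent ionization = 1.94%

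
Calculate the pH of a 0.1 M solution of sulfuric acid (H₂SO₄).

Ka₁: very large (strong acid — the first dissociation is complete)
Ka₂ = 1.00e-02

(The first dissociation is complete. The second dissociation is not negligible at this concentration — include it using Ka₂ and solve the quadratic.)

First dissociation is complete: [H⁺]₀ = [HSO₄⁻]₀ = C = 0.1 M. Second dissociation HSO₄⁻ ⇌ H⁺ + SO₄²⁻: let x = [SO₄²⁻]. Ka₂ = (C + x)·x / (C − x) = 1.00e-02 → x² + (C + Ka₂)·x − Ka₂·C = 0 → x² + 0.11000·x − 1.000e-03 = 0. x = (−0.11000 + √(0.11000² + 4 × 1.000e-03)) / 2 = 8.4429e-03 M. [H⁺] = C + x = 0.1 + 8.4429e-03 = 1.0844e-01 M. pH = -log(1.0844e-01) = 0.96.

pH = 0.96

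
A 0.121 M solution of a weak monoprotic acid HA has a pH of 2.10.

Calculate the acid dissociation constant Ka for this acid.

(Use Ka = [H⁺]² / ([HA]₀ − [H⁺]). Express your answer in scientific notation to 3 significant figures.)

[H⁺] = 10^(−pH) = 10^(−2.10) = 7.943e-03 M. For HA ⇌ H⁺ + A⁻, Ka = [H⁺][A⁻]/[HA] = [H⁺]² / ([HA]₀ − [H⁺]) = (7.943e-03)² / (0.121 − 7.943e-03) = 5.58e-04.

K_a = 5.58e-04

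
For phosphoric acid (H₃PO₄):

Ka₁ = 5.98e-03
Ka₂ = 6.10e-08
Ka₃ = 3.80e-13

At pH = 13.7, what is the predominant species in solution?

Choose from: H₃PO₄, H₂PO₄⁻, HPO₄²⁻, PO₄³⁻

pKa₁ = 2.22, pKa₂ = 7.21, pKa₃ = 12.42. For a polyprotic acid the predominant species crosses at each pKa: below pKa_n the protonated form dominates, above it the deprotonated form does. At pH = 13.7, the predominant species is PO₄³⁻.

PO₄³⁻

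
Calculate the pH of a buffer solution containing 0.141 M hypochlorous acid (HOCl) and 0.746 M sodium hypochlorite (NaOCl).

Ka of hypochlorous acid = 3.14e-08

pKa = -log(3.14e-08) = 7.50. pH = pKa + log([A⁻]/[HA]) = 7.50 + log(0.746/0.141)

pH = 8.23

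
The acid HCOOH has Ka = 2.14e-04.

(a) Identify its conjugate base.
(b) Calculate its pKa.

(a) The conjugate base is formed by removing one H⁺ from HCOOH, giving HCOO⁻. (b) pKa = -log(Ka) = -log(2.14e-04) = 3.67.

Conjugate base: HCOO⁻; pK_a = 3.67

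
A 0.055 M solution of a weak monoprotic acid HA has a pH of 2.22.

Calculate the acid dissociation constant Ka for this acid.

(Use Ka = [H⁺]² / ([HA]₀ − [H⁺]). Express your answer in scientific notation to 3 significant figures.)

[H⁺] = 10^(−pH) = 10^(−2.22) = 6.026e-03 M. For HA ⇌ H⁺ + A⁻, Ka = [H⁺][A⁻]/[HA] = [H⁺]² / ([HA]₀ − [H⁺]) = (6.026e-03)² / (0.055 − 6.026e-03) = 7.41e-04.

K_a = 7.41e-04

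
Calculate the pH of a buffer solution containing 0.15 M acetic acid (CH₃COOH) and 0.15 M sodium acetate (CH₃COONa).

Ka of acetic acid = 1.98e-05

pKa = -log(1.98e-05) = 4.70. pH = pKa + log([A⁻]/[HA]) = 4.70 + log(0.15/0.15)

pH = 4.70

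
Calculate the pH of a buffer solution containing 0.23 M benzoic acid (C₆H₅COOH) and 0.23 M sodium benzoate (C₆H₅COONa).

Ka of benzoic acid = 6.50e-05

pKa = -log(6.50e-05) = 4.19. pH = pKa + log([A⁻]/[HA]) = 4.19 + log(0.23/0.23)

pH = 4.19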